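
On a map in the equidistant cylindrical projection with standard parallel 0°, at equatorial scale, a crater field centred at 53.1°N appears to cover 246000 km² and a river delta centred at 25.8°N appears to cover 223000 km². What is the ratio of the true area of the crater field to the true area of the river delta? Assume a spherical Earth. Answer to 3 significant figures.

On the plate carrée, areal scale = h·k = 1 × sec φ, so true area = apparent × cos φ.
True area of crater field: 246000 × cos(53.1°) = 246000 × 0.6004 = 147700 km².
True area of river delta: 223000 × cos(25.8°) = 223000 × 0.9003 = 200800 km².
Ratio = 147700 / 200800 ≈ 0.736.

0.736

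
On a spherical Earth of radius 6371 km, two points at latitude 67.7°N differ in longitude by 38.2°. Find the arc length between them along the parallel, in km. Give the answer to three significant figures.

Arc length along a parallel = R cos φ · Δλ (with Δλ in radians).
= 6371 × cos 67.7° × (38.2° × π/180) = 6371 × 0.3795 × 0.6667 ≈ 1610 km.

1610 km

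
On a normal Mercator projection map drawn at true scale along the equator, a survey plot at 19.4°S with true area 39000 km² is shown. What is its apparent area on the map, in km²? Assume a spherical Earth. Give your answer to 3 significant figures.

The Mercator projection is conformal; its linear scale factor is the same in every direction and equals sec φ = 1/cos φ.
Areal scale = k² = sec²φ = 1/cos²(19.4°) = 1/0.9432² = 1.124.
Apparent area = 39000 × 1.124 ≈ 43800 km².

43800 km²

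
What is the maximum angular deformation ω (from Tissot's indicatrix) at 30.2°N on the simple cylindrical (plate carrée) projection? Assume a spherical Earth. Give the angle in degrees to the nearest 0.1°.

8.4°

Plate carrée maps x = Rλ, y = Rφ. The meridian scale is h = 1 and the parallel scale is k = 1/cos φ = sec φ.
At 30.2°: h = 1.000, k = 1.157; principal scales a = 1.157, b = 1.000.
sin(ω/2) = (a − b)/(a + b) = 0.1570/2.157 = 0.07280, so ω = 2 arcsin(0.07280) ≈ 8.4°.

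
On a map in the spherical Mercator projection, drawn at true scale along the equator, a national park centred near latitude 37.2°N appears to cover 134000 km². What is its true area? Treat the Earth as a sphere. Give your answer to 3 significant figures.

85000 km²

For Mercator, h = k = sec φ (a conformal cylindrical projection has a single point scale, 1/cos φ).
Areal scale = k² = sec²φ = 1/cos²(37.2°) = 1/0.7965² = 1.576.
True area = apparent / (areal scale) = 134000 / 1.576 ≈ 85000 km².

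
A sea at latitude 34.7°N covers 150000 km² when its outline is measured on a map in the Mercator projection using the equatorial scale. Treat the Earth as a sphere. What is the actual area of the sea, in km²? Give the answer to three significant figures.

101000 km²

The Mercator projection is conformal; its linear scale factor is the same in every direction and equals sec φ = 1/cos φ.
Areal scale = k² = sec²φ = 1/cos²(34.7°) = 1/0.8221² = 1.479.
True area = apparent / (areal scale) = 150000 / 1.479 ≈ 101000 km².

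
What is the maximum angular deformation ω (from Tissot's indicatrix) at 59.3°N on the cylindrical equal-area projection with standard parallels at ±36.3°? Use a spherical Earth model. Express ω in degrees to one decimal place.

A cylindrical equal-area projection with standard parallel φ₀ has meridian scale h = cos φ / cos φ₀ and parallel scale k = cos φ₀ / cos φ (so areas are preserved, h·k = 1).
At 59.3°: h = 0.6335, k = 1.579; principal scales a = 1.579, b = 0.6335.
sin(ω/2) = (a − b)/(a + b) = 0.9451/2.212 = 0.4272, so ω = 2 arcsin(0.4272) ≈ 50.6°.

50.6°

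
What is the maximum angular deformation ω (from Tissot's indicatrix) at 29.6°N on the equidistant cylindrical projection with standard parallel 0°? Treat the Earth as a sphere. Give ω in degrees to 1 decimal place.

8.0°

For the equirectangular projection with φ₀ = 0 (plate carrée), h = 1 along meridians and k = sec φ along parallels.
At 29.6°: h = 1.000, k = 1.150; principal scales a = 1.150, b = 1.000.
sin(ω/2) = (a − b)/(a + b) = 0.1501/2.150 = 0.06981, so ω = 2 arcsin(0.06981) ≈ 8.0°.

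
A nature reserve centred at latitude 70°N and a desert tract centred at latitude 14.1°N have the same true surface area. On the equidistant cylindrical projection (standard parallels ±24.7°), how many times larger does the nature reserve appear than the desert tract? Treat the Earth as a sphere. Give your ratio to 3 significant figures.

2.84

The equidistant cylindrical projection with φ₀ = 24.7° has h = 1 (meridians true) and k = cos φ₀ / cos φ along parallels.
Areal scale at 70°: h·k = 1.000 × 2.656 = 2.656.
Areal scale at 14.1°: h·k = 1.000 × 0.9367 = 0.9367.
Ratio = 2.656/0.9367 ≈ 2.84.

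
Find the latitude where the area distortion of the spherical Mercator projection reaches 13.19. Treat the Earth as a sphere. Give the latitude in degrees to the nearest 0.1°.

Mercator areal scale is sec²φ.
sec²φ = 13.19  ⇒  cos²φ = 0.07582  ⇒  cos φ = 0.2753.
φ = arccos(0.2753) ≈ 74.0°.

74.0°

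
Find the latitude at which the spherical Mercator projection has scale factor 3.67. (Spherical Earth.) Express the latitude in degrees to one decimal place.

Mercator scale is k = sec φ = 1/cos φ.
1/cos φ = 3.67  ⇒  cos φ = 0.2725  ⇒  φ = arccos(0.2725) ≈ 74.2°.

74.2°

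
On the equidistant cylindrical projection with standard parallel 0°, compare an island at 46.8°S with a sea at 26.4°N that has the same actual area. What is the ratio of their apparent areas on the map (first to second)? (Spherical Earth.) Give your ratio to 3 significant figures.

1.31

In the plate carrée (x = Rλ, y = Rφ), meridians are true-scale (h = 1) and parallels are stretched by k = sec φ.
Areal scale at 46.8°: h·k = 1.000 × 1.461 = 1.461.
Areal scale at 26.4°: h·k = 1.000 × 1.116 = 1.116.
Ratio = 1.461/1.116 ≈ 1.31.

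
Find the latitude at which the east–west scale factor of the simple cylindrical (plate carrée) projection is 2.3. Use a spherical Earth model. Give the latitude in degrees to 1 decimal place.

Plate carrée: h = 1, k = sec φ along parallels.
sec φ = 2.3  ⇒  cos φ = 0.4348  ⇒  φ ≈ 64.2°.

64.2°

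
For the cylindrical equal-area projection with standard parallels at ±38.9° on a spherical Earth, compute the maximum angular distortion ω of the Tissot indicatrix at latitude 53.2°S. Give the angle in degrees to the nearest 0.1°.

Cylindrical equal-area (φ₀ = 38.9°): h = cos φ / cos 38.9° along meridians, k = cos 38.9° / cos φ along parallels; h·k = 1.
At 53.2°: h = 0.7697, k = 1.299; principal scales a = 1.299, b = 0.7697.
sin(ω/2) = (a − b)/(a + b) = 0.5295/2.069 = 0.2559, so ω = 2 arcsin(0.2559) ≈ 29.7°.

29.7°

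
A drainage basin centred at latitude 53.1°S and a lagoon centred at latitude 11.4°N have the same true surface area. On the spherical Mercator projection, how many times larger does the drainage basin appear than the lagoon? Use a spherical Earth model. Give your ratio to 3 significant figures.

Mercator areal scale is sec²φ.
At 53.1°: sec²(53.1°) = 1/0.6004² = 2.774.
At 11.4°: sec²(11.4°) = 1/0.9803² = 1.041.
Ratio = 2.774/1.041 = cos²(11.4°)/cos²(53.1°) ≈ 2.67.

2.67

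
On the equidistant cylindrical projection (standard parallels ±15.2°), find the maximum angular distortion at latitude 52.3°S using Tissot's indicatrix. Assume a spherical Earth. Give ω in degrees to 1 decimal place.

The equidistant cylindrical projection with φ₀ = 15.2° has h = 1 (meridians true) and k = cos φ₀ / cos φ along parallels.
At 52.3°: h = 1.000, k = 1.578; principal scales a = 1.578, b = 1.000.
sin(ω/2) = (a − b)/(a + b) = 0.5780/2.578 = 0.2242, so ω = 2 arcsin(0.2242) ≈ 25.9°.

25.9°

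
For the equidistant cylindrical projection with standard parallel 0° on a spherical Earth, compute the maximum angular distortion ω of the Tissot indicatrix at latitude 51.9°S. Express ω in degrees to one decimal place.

27.4°

In the plate carrée (x = Rλ, y = Rφ), meridians are true-scale (h = 1) and parallels are stretched by k = sec φ.
At 51.9°: h = 1.000, k = 1.621; principal scales a = 1.621, b = 1.000.
sin(ω/2) = (a − b)/(a + b) = 0.6207/2.621 = 0.2368, so ω = 2 arcsin(0.2368) ≈ 27.4°.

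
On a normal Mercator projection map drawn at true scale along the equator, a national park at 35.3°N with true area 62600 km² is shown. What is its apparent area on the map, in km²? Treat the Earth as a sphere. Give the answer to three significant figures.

The Mercator projection is conformal; its linear scale factor is the same in every direction and equals sec φ = 1/cos φ.
Areal scale = k² = sec²φ = 1/cos²(35.3°) = 1/0.8161² = 1.501.
Apparent area = 62600 × 1.501 ≈ 94000 km².

94000 km²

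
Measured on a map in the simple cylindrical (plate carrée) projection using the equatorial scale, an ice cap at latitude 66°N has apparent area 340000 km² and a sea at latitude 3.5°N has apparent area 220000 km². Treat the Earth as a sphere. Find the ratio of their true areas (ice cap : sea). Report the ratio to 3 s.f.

0.630

Plate carrée has h = 1 and k = sec φ, giving areal scale sec φ; true area = (apparent area) · cos φ.
True area of ice cap: 340000 × cos(66°) = 340000 × 0.4067 = 138300 km².
True area of sea: 220000 × cos(3.5°) = 220000 × 0.9981 = 219600 km².
Ratio = 138300 / 219600 ≈ 0.630.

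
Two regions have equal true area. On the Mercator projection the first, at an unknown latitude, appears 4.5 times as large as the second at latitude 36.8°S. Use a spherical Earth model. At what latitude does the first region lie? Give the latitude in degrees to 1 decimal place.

On Mercator, (apparent₁)/(apparent₂) = sec²φ₁ / sec²φ₂ when true areas are equal.
cos²φ₂ / cos²φ₁ = 4.5  ⇒  cos φ₁ = cos 36.8° / √4.5 = 0.8007/2.121 = 0.3775.
φ₁ = arccos(0.3775) ≈ 67.8°.

67.8°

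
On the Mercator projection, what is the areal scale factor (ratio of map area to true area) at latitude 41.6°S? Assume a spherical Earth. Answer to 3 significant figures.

Mercator is conformal, so the point scale is isotropic: h = k = sec φ = 1/cos φ.
Areal scale = k² = sec²φ = 1/cos²(41.6°) = 1/0.7478² = 1.788.

1.79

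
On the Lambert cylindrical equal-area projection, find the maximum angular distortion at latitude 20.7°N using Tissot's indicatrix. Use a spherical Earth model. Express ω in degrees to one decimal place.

The Lambert cylindrical equal-area projection is the cylindrical equal-area projection with its standard parallel at the equator (φ₀ = 0). A cylindrical equal-area projection with standard parallel φ₀ has meridian scale h = cos φ / cos φ₀ and parallel scale k = cos φ₀ / cos φ (so areas are preserved, h·k = 1).
At 20.7°: h = 0.9354, k = 1.069; principal scales a = 1.069, b = 0.9354.
sin(ω/2) = (a − b)/(a + b) = 0.1336/2.004 = 0.06664, so ω = 2 arcsin(0.06664) ≈ 7.6°.

7.6°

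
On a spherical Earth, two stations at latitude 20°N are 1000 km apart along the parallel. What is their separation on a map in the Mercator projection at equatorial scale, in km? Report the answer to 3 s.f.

1060 km

The Mercator projection is conformal; its linear scale factor is the same in every direction and equals sec φ = 1/cos φ.
Along the parallel, k = sec 20° = 1/0.9397 = 1.064.
Map distance = 1000 × 1.064 ≈ 1060 km.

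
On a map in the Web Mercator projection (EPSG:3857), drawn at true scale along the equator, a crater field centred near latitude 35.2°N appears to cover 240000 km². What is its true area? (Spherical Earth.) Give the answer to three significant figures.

Mercator is conformal, so the point scale is isotropic: h = k = sec φ = 1/cos φ.
Areal scale = k² = sec²φ = 1/cos²(35.2°) = 1/0.8171² = 1.498.
True area = apparent / (areal scale) = 240000 / 1.498 ≈ 160000 km².

160000 km²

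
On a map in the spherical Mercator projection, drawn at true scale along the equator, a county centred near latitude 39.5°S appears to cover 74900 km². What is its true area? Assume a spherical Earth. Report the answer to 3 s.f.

Mercator is conformal, so the point scale is isotropic: h = k = sec φ = 1/cos φ.
Areal scale = k² = sec²φ = 1/cos²(39.5°) = 1/0.7716² = 1.680.
True area = apparent / (areal scale) = 74900 / 1.680 ≈ 44600 km².

44600 km²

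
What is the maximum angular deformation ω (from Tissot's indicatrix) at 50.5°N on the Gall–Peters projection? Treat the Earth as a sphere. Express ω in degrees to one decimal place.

12.1°

Gall–Peters is a cylindrical equal-area projection with standard parallels at ±45°. For cylindrical equal-area with standard parallel φ₀, h = cos φ / cos φ₀ and k = cos φ₀ / cos φ, so h·k = 1.
At 50.5°: h = 0.8996, k = 1.112; principal scales a = 1.112, b = 0.8996.
sin(ω/2) = (a − b)/(a + b) = 0.2121/2.011 = 0.1055, so ω = 2 arcsin(0.1055) ≈ 12.1°.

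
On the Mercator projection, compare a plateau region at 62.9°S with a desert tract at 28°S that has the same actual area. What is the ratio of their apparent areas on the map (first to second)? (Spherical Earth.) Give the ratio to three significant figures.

Mercator areal scale is sec²φ.
At 62.9°: sec²(62.9°) = 1/0.4555² = 4.819.
At 28°: sec²(28°) = 1/0.8829² = 1.283.
Ratio = 4.819/1.283 = cos²(28°)/cos²(62.9°) ≈ 3.76.

3.76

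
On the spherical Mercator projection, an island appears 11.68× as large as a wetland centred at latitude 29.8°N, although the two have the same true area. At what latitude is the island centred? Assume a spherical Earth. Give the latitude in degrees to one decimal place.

75.3°

On Mercator, (apparent₁)/(apparent₂) = sec²φ₁ / sec²φ₂ when true areas are equal.
cos²φ₂ / cos²φ₁ = 11.68  ⇒  cos φ₁ = cos 29.8° / √11.68 = 0.8678/3.418 = 0.2539.
φ₁ = arccos(0.2539) ≈ 75.3°.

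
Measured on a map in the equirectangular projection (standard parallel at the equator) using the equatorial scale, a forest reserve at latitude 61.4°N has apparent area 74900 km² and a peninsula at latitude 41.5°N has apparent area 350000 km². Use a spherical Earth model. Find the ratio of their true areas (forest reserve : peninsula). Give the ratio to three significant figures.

0.137

On the plate carrée, areal scale = h·k = 1 × sec φ, so true area = apparent × cos φ.
True area of forest reserve: 74900 × cos(61.4°) = 74900 × 0.4787 = 35850 km².
True area of peninsula: 350000 × cos(41.5°) = 350000 × 0.7490 = 262100 km².
Ratio = 35850 / 262100 ≈ 0.137.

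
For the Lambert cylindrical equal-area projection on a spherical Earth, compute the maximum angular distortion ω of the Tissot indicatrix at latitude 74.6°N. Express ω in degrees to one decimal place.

120.5°

The Lambert cylindrical equal-area projection is the cylindrical equal-area projection with its standard parallel at the equator (φ₀ = 0). Cylindrical equal-area (φ₀ = 0°): h = cos φ / cos 0° along meridians, k = cos 0° / cos φ along parallels; h·k = 1.
At 74.6°: h = 0.2656, k = 3.766; principal scales a = 3.766, b = 0.2656.
sin(ω/2) = (a − b)/(a + b) = 3.500/4.031 = 0.8683, so ω = 2 arcsin(0.8683) ≈ 120.5°.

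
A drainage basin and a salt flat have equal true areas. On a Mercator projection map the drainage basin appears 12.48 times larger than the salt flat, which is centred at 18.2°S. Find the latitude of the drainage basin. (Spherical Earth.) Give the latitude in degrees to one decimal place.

74.4°

Mercator areal scale is sec²φ, so apparent-area ratio = sec²φ₁ / sec²φ₂ = cos²φ₂ / cos²φ₁.
cos²φ₂ / cos²φ₁ = 12.48  ⇒  cos φ₁ = cos 18.2° / √12.48 = 0.9500/3.533 = 0.2689.
φ₁ = arccos(0.2689) ≈ 74.4°.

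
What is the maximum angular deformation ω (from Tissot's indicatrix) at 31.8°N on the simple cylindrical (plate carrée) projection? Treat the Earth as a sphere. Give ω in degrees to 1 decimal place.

Plate carrée maps x = Rλ, y = Rφ. The meridian scale is h = 1 and the parallel scale is k = 1/cos φ = sec φ.
At 31.8°: h = 1.000, k = 1.177; principal scales a = 1.177, b = 1.000.
sin(ω/2) = (a − b)/(a + b) = 0.1766/2.177 = 0.08114, so ω = 2 arcsin(0.08114) ≈ 9.3°.

9.3°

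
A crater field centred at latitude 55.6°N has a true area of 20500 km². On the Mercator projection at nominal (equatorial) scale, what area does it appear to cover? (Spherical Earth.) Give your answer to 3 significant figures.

For Mercator, h = k = sec φ (a conformal cylindrical projection has a single point scale, 1/cos φ).
Areal scale = k² = sec²φ = 1/cos²(55.6°) = 1/0.5650² = 3.133.
Apparent area = 20500 × 3.133 ≈ 64200 km².

64200 km²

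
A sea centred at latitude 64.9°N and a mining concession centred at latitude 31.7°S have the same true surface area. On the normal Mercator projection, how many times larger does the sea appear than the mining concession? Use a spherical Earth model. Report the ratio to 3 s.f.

4.02

Mercator areal scale is sec²φ.
At 64.9°: sec²(64.9°) = 1/0.4242² = 5.557.
At 31.7°: sec²(31.7°) = 1/0.8508² = 1.381.
Ratio = 5.557/1.381 = cos²(31.7°)/cos²(64.9°) ≈ 4.02.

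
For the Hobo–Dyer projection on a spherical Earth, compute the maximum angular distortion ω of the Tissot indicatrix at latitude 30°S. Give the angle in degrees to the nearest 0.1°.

The Hobo–Dyer projection is cylindrical equal-area with φ₀ = 37.5°. Cylindrical equal-area (φ₀ = 37.5°): h = cos φ / cos 37.5° along meridians, k = cos 37.5° / cos φ along parallels; h·k = 1.
At 30°: h = 1.092, k = 0.9161; principal scales a = 1.092, b = 0.9161.
sin(ω/2) = (a − b)/(a + b) = 0.1755/2.008 = 0.08742, so ω = 2 arcsin(0.08742) ≈ 10.0°.

10.0°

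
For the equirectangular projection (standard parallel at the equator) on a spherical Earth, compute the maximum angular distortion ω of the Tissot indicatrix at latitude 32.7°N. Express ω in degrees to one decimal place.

Plate carrée maps x = Rλ, y = Rφ. The meridian scale is h = 1 and the parallel scale is k = 1/cos φ = sec φ.
At 32.7°: h = 1.000, k = 1.188; principal scales a = 1.188, b = 1.000.
sin(ω/2) = (a − b)/(a + b) = 0.1883/2.188 = 0.08606, so ω = 2 arcsin(0.08606) ≈ 9.9°.

9.9°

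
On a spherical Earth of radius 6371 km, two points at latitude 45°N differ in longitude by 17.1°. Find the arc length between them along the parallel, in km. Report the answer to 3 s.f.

1340 km

Arc length along a parallel = R cos φ · Δλ (with Δλ in radians).
= 6371 × cos 45° × (17.1° × π/180) = 6371 × 0.7071 × 0.2985 ≈ 1340 km.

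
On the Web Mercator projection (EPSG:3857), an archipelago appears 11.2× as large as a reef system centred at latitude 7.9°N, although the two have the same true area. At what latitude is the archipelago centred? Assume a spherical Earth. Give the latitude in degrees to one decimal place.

On Mercator, (apparent₁)/(apparent₂) = sec²φ₁ / sec²φ₂ when true areas are equal.
cos²φ₂ / cos²φ₁ = 11.2  ⇒  cos φ₁ = cos 7.9° / √11.2 = 0.9905/3.347 = 0.2960.
φ₁ = arccos(0.2960) ≈ 72.8°.

72.8°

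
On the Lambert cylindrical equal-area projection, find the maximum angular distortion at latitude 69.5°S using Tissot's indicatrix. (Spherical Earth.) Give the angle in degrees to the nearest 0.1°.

The Lambert cylindrical equal-area projection is the cylindrical equal-area projection with its standard parallel at the equator (φ₀ = 0). A cylindrical equal-area projection with standard parallel φ₀ has meridian scale h = cos φ / cos φ₀ and parallel scale k = cos φ₀ / cos φ (so areas are preserved, h·k = 1).
At 69.5°: h = 0.3502, k = 2.855; principal scales a = 2.855, b = 0.3502.
sin(ω/2) = (a − b)/(a + b) = 2.505/3.206 = 0.7815, so ω = 2 arcsin(0.7815) ≈ 102.8°.

102.8°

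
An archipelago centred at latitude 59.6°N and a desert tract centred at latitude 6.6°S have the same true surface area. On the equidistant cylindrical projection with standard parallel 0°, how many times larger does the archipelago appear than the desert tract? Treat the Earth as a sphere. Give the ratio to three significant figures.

1.96

In the plate carrée (x = Rλ, y = Rφ), meridians are true-scale (h = 1) and parallels are stretched by k = sec φ.
Areal scale at 59.6°: h·k = 1.000 × 1.976 = 1.976.
Areal scale at 6.6°: h·k = 1.000 × 1.007 = 1.007.
Ratio = 1.976/1.007 ≈ 1.96.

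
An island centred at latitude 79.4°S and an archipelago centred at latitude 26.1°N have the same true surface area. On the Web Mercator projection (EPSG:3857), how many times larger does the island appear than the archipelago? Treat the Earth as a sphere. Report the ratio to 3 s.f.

23.8

Mercator is conformal with k = sec φ, so areal scale = k² = sec²φ.
At 79.4°: sec²(79.4°) = 1/0.1840² = 29.55.
At 26.1°: sec²(26.1°) = 1/0.8980² = 1.240.
Ratio = 29.55/1.240 = cos²(26.1°)/cos²(79.4°) ≈ 23.8.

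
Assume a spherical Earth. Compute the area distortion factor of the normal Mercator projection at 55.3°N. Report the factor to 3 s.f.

The Mercator projection is conformal; its linear scale factor is the same in every direction and equals sec φ = 1/cos φ.
Areal scale = k² = sec²φ = 1/cos²(55.3°) = 1/0.5693² = 3.086.

3.09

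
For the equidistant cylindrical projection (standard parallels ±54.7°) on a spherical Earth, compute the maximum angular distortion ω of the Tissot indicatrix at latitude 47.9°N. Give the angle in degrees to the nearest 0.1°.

8.5°

The equidistant cylindrical projection with φ₀ = 54.7° has h = 1 (meridians true) and k = cos φ₀ / cos φ along parallels.
At 47.9°: h = 1.000, k = 0.8619; principal scales a = 1.000, b = 0.8619.
sin(ω/2) = (a − b)/(a + b) = 0.1381/1.862 = 0.07416, so ω = 2 arcsin(0.07416) ≈ 8.5°.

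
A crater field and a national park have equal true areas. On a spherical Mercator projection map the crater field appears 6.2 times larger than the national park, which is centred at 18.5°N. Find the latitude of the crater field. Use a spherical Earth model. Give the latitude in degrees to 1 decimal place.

67.6°

Mercator areal scale is sec²φ, so apparent-area ratio = sec²φ₁ / sec²φ₂ = cos²φ₂ / cos²φ₁.
cos²φ₂ / cos²φ₁ = 6.2  ⇒  cos φ₁ = cos 18.5° / √6.2 = 0.9483/2.490 = 0.3809.
φ₁ = arccos(0.3809) ≈ 67.6°.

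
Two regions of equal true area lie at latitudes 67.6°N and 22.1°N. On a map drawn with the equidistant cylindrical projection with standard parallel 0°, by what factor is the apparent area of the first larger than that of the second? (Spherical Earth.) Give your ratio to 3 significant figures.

In the plate carrée (x = Rλ, y = Rφ), meridians are true-scale (h = 1) and parallels are stretched by k = sec φ.
Areal scale at 67.6°: h·k = 1.000 × 2.624 = 2.624.
Areal scale at 22.1°: h·k = 1.000 × 1.079 = 1.079.
Ratio = 2.624/1.079 ≈ 2.43.

2.43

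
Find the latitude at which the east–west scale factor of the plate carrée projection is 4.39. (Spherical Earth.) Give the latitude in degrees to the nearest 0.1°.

Plate carrée: h = 1, k = sec φ along parallels.
sec φ = 4.39  ⇒  cos φ = 0.2278  ⇒  φ ≈ 76.8°.

76.8°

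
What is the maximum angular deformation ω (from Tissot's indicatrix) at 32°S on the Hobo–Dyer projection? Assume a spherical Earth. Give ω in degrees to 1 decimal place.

The Hobo–Dyer projection is cylindrical equal-area with φ₀ = 37.5°. Cylindrical equal-area (φ₀ = 37.5°): h = cos φ / cos 37.5° along meridians, k = cos 37.5° / cos φ along parallels; h·k = 1.
At 32°: h = 1.069, k = 0.9355; principal scales a = 1.069, b = 0.9355.
sin(ω/2) = (a − b)/(a + b) = 0.1334/2.004 = 0.06657, so ω = 2 arcsin(0.06657) ≈ 7.6°.

7.6°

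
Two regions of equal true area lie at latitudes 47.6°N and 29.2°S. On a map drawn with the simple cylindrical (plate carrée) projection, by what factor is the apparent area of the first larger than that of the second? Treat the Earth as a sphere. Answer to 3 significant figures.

In the plate carrée (x = Rλ, y = Rφ), meridians are true-scale (h = 1) and parallels are stretched by k = sec φ.
Areal scale at 47.6°: h·k = 1.000 × 1.483 = 1.483.
Areal scale at 29.2°: h·k = 1.000 × 1.146 = 1.146.
Ratio = 1.483/1.146 ≈ 1.29.

1.29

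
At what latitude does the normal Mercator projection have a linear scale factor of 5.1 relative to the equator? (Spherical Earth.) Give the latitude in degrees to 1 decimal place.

Mercator scale is k = sec φ = 1/cos φ.
1/cos φ = 5.1  ⇒  cos φ = 0.1961  ⇒  φ = arccos(0.1961) ≈ 78.7°.

78.7°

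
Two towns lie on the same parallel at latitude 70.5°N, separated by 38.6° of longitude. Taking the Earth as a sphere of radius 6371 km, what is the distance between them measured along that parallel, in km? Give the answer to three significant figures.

1430 km

Arc length along a parallel = R cos φ · Δλ (with Δλ in radians).
= 6371 × cos 70.5° × (38.6° × π/180) = 6371 × 0.3338 × 0.6737 ≈ 1430 km.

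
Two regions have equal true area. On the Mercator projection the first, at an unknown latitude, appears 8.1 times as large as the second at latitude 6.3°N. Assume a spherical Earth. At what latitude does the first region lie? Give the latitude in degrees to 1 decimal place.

Mercator areal scale is sec²φ, so apparent-area ratio = sec²φ₁ / sec²φ₂ = cos²φ₂ / cos²φ₁.
cos²φ₂ / cos²φ₁ = 8.1  ⇒  cos φ₁ = cos 6.3° / √8.1 = 0.9940/2.846 = 0.3492.
φ₁ = arccos(0.3492) ≈ 69.6°.

69.6°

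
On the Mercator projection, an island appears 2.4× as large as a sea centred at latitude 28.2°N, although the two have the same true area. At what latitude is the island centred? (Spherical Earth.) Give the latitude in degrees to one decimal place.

55.3°

On Mercator, (apparent₁)/(apparent₂) = sec²φ₁ / sec²φ₂ when true areas are equal.
cos²φ₂ / cos²φ₁ = 2.4  ⇒  cos φ₁ = cos 28.2° / √2.4 = 0.8813/1.549 = 0.5689.
φ₁ = arccos(0.5689) ≈ 55.3°.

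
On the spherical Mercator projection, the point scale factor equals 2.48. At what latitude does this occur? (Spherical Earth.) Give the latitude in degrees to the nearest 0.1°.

66.2°

Mercator scale is k = sec φ = 1/cos φ.
1/cos φ = 2.48  ⇒  cos φ = 0.4032  ⇒  φ = arccos(0.4032) ≈ 66.2°.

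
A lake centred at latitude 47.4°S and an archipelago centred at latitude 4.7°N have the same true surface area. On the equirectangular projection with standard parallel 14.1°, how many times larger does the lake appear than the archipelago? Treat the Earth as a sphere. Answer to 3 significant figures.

1.47

In the equirectangular projection with standard parallel φ₀ = 14.1° (x = Rλ cos φ₀, y = Rφ), meridians are true-scale (h = 1) and the parallel scale is k = cos φ₀ / cos φ.
Areal scale at 47.4°: h·k = 1.000 × 1.433 = 1.433.
Areal scale at 4.7°: h·k = 1.000 × 0.9731 = 0.9731.
Ratio = 1.433/0.9731 ≈ 1.47.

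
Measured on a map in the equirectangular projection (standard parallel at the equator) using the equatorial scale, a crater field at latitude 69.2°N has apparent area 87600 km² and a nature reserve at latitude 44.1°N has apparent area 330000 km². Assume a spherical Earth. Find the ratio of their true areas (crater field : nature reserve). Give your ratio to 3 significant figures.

On the plate carrée, areal scale = h·k = 1 × sec φ, so true area = apparent × cos φ.
True area of crater field: 87600 × cos(69.2°) = 87600 × 0.3551 = 31110 km².
True area of nature reserve: 330000 × cos(44.1°) = 330000 × 0.7181 = 237000 km².
Ratio = 31110 / 237000 ≈ 0.131.

0.131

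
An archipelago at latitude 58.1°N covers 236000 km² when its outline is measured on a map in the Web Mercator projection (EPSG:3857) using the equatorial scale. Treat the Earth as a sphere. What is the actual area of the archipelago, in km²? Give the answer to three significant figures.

The Mercator projection is conformal; its linear scale factor is the same in every direction and equals sec φ = 1/cos φ.
Areal scale = k² = sec²φ = 1/cos²(58.1°) = 1/0.5284² = 3.581.
True area = apparent / (areal scale) = 236000 / 3.581 ≈ 65900 km².

65900 km²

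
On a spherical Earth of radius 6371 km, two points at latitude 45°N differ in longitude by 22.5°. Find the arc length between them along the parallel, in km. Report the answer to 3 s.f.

1770 km

Arc length along a parallel = R cos φ · Δλ (with Δλ in radians).
= 6371 × cos 45° × (22.5° × π/180) = 6371 × 0.7071 × 0.3927 ≈ 1770 km.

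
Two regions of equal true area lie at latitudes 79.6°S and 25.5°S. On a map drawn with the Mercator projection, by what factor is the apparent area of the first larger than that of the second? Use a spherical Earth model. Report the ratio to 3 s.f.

Mercator is conformal with k = sec φ, so areal scale = k² = sec²φ.
At 79.6°: sec²(79.6°) = 1/0.1805² = 30.69.
At 25.5°: sec²(25.5°) = 1/0.9026² = 1.228.
Ratio = 30.69/1.228 = cos²(25.5°)/cos²(79.6°) ≈ 25.0.

25.0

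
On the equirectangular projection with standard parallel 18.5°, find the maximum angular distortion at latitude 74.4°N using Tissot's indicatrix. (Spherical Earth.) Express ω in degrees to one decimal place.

67.9°

With standard parallel φ₀ = 18.5°, the equirectangular projection gives x = Rλ cos φ₀, y = Rφ, so h = 1 and k = cos 18.5° / cos φ.
At 74.4°: h = 1.000, k = 3.526; principal scales a = 3.526, b = 1.000.
sin(ω/2) = (a − b)/(a + b) = 2.526/4.526 = 0.5581, so ω = 2 arcsin(0.5581) ≈ 67.9°.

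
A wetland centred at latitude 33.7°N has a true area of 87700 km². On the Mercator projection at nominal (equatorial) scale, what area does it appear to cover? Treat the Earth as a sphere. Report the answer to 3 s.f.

Mercator is conformal, so the point scale is isotropic: h = k = sec φ = 1/cos φ.
Areal scale = k² = sec²φ = 1/cos²(33.7°) = 1/0.8320² = 1.445.
Apparent area = 87700 × 1.445 ≈ 127000 km².

127000 km²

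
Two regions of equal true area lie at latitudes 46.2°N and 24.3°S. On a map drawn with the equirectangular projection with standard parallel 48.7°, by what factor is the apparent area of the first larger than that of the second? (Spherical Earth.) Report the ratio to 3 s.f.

1.32

With standard parallel φ₀ = 48.7°, the equirectangular projection gives x = Rλ cos φ₀, y = Rφ, so h = 1 and k = cos 48.7° / cos φ.
Areal scale at 46.2°: h·k = 1.000 × 0.9536 = 0.9536.
Areal scale at 24.3°: h·k = 1.000 × 0.7242 = 0.7242.
Ratio = 0.9536/0.7242 ≈ 1.32.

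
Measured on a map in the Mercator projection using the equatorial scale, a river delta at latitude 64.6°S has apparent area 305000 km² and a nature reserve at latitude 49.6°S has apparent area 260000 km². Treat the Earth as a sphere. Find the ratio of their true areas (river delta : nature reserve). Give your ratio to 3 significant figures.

On Mercator the areal scale is sec²φ, so true area = apparent × cos²φ.
True area of river delta: 305000 × cos²(64.6°) = 305000 × 0.1840 = 56120 km².
True area of nature reserve: 260000 × cos²(49.6°) = 260000 × 0.4201 = 109200 km².
Ratio = 56120 / 109200 ≈ 0.514.

0.514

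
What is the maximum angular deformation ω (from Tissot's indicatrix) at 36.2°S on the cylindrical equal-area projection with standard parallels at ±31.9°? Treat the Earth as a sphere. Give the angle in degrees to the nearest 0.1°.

For cylindrical equal-area with standard parallel φ₀, h = cos φ / cos φ₀ and k = cos φ₀ / cos φ, so h·k = 1.
At 36.2°: h = 0.9505, k = 1.052; principal scales a = 1.052, b = 0.9505.
sin(ω/2) = (a − b)/(a + b) = 0.1015/2.003 = 0.05071, so ω = 2 arcsin(0.05071) ≈ 5.8°.

5.8°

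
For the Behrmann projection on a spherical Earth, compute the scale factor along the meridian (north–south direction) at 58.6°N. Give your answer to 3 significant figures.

Behrmann is a cylindrical equal-area projection with standard parallels at ±30°. A cylindrical equal-area projection with standard parallel φ₀ has meridian scale h = cos φ / cos φ₀ and parallel scale k = cos φ₀ / cos φ (so areas are preserved, h·k = 1).
h = cos 58.6° / cos 30° = 0.5210/0.8660 = 0.6016.

0.602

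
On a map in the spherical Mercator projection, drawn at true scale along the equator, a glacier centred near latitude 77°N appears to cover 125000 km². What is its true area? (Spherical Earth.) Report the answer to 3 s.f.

For Mercator, h = k = sec φ (a conformal cylindrical projection has a single point scale, 1/cos φ).
Areal scale = k² = sec²φ = 1/cos²(77°) = 1/0.2250² = 19.76.
True area = apparent / (areal scale) = 125000 / 19.76 ≈ 6330 km².

6330 km²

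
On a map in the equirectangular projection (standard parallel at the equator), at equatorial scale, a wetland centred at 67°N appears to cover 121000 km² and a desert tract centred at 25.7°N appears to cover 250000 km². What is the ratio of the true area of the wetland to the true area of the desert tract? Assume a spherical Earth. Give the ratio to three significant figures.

On the plate carrée, areal scale = h·k = 1 × sec φ, so true area = apparent × cos φ.
True area of wetland: 121000 × cos(67°) = 121000 × 0.3907 = 47280 km².
True area of desert tract: 250000 × cos(25.7°) = 250000 × 0.9011 = 225300 km².
Ratio = 47280 / 225300 ≈ 0.210.

0.210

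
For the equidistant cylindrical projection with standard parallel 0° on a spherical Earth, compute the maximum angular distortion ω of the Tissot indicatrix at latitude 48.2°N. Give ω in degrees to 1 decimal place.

23.1°

Plate carrée maps x = Rλ, y = Rφ. The meridian scale is h = 1 and the parallel scale is k = 1/cos φ = sec φ.
At 48.2°: h = 1.000, k = 1.500; principal scales a = 1.500, b = 1.000.
sin(ω/2) = (a − b)/(a + b) = 0.5003/2.500 = 0.2001, so ω = 2 arcsin(0.2001) ≈ 23.1°.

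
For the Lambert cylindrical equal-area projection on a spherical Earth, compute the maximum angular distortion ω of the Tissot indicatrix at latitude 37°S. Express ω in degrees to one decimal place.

25.6°

The Lambert cylindrical equal-area projection is the cylindrical equal-area projection with its standard parallel at the equator (φ₀ = 0). A cylindrical equal-area projection with standard parallel φ₀ has meridian scale h = cos φ / cos φ₀ and parallel scale k = cos φ₀ / cos φ (so areas are preserved, h·k = 1).
At 37°: h = 0.7986, k = 1.252; principal scales a = 1.252, b = 0.7986.
sin(ω/2) = (a − b)/(a + b) = 0.4535/2.051 = 0.2211, so ω = 2 arcsin(0.2211) ≈ 25.6°.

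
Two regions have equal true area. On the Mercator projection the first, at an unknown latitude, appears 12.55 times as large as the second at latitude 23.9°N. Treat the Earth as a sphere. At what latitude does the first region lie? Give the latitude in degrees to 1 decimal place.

Mercator areal scale is sec²φ, so apparent-area ratio = sec²φ₁ / sec²φ₂ = cos²φ₂ / cos²φ₁.
cos²φ₂ / cos²φ₁ = 12.55  ⇒  cos φ₁ = cos 23.9° / √12.55 = 0.9143/3.543 = 0.2581.
φ₁ = arccos(0.2581) ≈ 75.0°.

75.0°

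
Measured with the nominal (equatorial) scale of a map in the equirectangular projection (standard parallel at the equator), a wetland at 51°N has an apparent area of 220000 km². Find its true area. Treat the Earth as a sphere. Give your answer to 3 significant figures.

In the plate carrée (x = Rλ, y = Rφ), meridians are true-scale (h = 1) and parallels are stretched by k = sec φ.
Areal scale = h·k = 1 × sec φ; at 51°, h = 1.000, k = 1.589, so h·k = 1.589.
True area = apparent / (areal scale) = 220000 / 1.589 ≈ 138000 km².

138000 km²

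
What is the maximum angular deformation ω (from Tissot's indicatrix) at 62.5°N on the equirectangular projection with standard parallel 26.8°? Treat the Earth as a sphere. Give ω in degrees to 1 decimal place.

The equidistant cylindrical projection with φ₀ = 26.8° has h = 1 (meridians true) and k = cos φ₀ / cos φ along parallels.
At 62.5°: h = 1.000, k = 1.933; principal scales a = 1.933, b = 1.000.
sin(ω/2) = (a − b)/(a + b) = 0.9331/2.933 = 0.3181, so ω = 2 arcsin(0.3181) ≈ 37.1°.

37.1°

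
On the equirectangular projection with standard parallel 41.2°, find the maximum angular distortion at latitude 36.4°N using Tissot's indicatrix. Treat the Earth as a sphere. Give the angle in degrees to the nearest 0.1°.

The equidistant cylindrical projection with φ₀ = 41.2° has h = 1 (meridians true) and k = cos φ₀ / cos φ along parallels.
At 36.4°: h = 1.000, k = 0.9348; principal scales a = 1.000, b = 0.9348.
sin(ω/2) = (a − b)/(a + b) = 0.06520/1.935 = 0.03370, so ω = 2 arcsin(0.03370) ≈ 3.9°.

3.9°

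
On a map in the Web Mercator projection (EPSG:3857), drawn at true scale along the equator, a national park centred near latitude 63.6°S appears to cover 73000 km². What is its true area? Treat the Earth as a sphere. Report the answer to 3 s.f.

14400 km²

For Mercator, h = k = sec φ (a conformal cylindrical projection has a single point scale, 1/cos φ).
Areal scale = k² = sec²φ = 1/cos²(63.6°) = 1/0.4446² = 5.058.
True area = apparent / (areal scale) = 73000 / 5.058 ≈ 14400 km².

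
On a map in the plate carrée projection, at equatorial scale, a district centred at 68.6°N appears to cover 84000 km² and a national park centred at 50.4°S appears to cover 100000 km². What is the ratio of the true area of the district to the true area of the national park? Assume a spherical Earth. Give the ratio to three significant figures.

0.481

On the plate carrée, areal scale = h·k = 1 × sec φ, so true area = apparent × cos φ.
True area of district: 84000 × cos(68.6°) = 84000 × 0.3649 = 30650 km².
True area of national park: 100000 × cos(50.4°) = 100000 × 0.6374 = 63740 km².
Ratio = 30650 / 63740 ≈ 0.481.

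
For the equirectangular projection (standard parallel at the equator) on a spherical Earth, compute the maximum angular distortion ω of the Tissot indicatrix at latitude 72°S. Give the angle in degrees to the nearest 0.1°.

63.7°

For the equirectangular projection with φ₀ = 0 (plate carrée), h = 1 along meridians and k = sec φ along parallels.
At 72°: h = 1.000, k = 3.236; principal scales a = 3.236, b = 1.000.
sin(ω/2) = (a − b)/(a + b) = 2.236/4.236 = 0.5279, so ω = 2 arcsin(0.5279) ≈ 63.7°.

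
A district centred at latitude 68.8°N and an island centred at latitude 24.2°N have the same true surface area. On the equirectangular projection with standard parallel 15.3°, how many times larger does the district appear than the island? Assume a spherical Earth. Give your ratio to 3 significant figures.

In the equirectangular projection with standard parallel φ₀ = 15.3° (x = Rλ cos φ₀, y = Rφ), meridians are true-scale (h = 1) and the parallel scale is k = cos φ₀ / cos φ.
Areal scale at 68.8°: h·k = 1.000 × 2.667 = 2.667.
Areal scale at 24.2°: h·k = 1.000 × 1.057 = 1.057.
Ratio = 2.667/1.057 ≈ 2.52.

2.52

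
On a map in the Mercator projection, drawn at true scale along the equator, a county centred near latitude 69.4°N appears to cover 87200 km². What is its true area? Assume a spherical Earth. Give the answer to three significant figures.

10800 km²

The Mercator projection is conformal; its linear scale factor is the same in every direction and equals sec φ = 1/cos φ.
Areal scale = k² = sec²φ = 1/cos²(69.4°) = 1/0.3518² = 8.078.
True area = apparent / (areal scale) = 87200 / 8.078 ≈ 10800 km².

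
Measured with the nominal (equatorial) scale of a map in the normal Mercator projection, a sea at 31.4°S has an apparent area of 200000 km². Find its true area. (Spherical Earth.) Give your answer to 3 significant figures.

146000 km²

The Mercator projection is conformal; its linear scale factor is the same in every direction and equals sec φ = 1/cos φ.
Areal scale = k² = sec²φ = 1/cos²(31.4°) = 1/0.8536² = 1.373.
True area = apparent / (areal scale) = 200000 / 1.373 ≈ 146000 km².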